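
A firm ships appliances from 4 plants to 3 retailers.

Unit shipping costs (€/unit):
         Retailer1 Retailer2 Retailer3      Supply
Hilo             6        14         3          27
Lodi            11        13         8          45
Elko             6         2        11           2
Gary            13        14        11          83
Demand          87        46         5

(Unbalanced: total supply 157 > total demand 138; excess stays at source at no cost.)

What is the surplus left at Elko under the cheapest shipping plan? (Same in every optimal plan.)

An optimal plan:
  Hilo→Retailer1: 22 units
  Hilo→Retailer3: 5 units
  Lodi→Retailer1: 45 units
  Elko→Retailer2: 2 units
  Gary→Retailer1: 20 units
  Gary→Retailer2: 44 units
Total cost = €1522.
Elko ships 2 of its 2, leaving 0.

0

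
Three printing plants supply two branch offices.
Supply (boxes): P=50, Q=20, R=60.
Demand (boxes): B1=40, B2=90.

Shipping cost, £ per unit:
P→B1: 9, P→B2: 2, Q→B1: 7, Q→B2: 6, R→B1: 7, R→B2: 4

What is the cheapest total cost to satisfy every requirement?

540

One minimum-cost allocation:
  P–B2: 50 × £2 = £100
  Q–B1: 20 × £7 = £140
  R–B1: 20 × £7 = £140
  R–B2: 40 × £4 = £160
Total = 100 + 140 + 140 + 160 = £540.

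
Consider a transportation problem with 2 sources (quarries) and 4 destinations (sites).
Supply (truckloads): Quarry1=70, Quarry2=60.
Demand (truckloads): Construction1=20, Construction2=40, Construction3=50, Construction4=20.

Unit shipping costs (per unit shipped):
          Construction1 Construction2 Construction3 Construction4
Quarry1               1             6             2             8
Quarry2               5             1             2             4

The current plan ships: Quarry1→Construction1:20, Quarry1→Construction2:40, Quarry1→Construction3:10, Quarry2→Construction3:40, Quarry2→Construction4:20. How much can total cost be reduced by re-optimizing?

Current plan cost = 20·1 + 40·6 + 10·2 + 40·2 + 20·4 = 440.
Optimal plan:
  Quarry1–Construction1: 20 × 1 = 20
  Quarry1–Construction3: 50 × 2 = 100
  Quarry2–Construction2: 40 × 1 = 40
  Quarry2–Construction4: 20 × 4 = 80
Optimal cost = 240.
Saving = 440 − 240 = 200.

200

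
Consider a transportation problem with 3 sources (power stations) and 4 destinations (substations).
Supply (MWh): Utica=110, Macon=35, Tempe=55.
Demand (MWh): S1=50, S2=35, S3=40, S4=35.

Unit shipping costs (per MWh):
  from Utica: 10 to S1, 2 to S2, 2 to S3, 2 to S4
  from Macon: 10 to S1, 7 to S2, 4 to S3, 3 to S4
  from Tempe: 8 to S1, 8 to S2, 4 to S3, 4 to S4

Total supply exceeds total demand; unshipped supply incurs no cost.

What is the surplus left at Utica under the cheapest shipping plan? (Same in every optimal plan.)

Minimum-cost shipments:
  Utica to S2: 35 × 2 = 70
  Utica to S3: 40 × 2 = 80
  Utica to S4: 35 × 2 = 70
  Tempe to S1: 50 × 8 = 400
Total cost = 620.
Utica ships 110 of its 110, leaving 0.

0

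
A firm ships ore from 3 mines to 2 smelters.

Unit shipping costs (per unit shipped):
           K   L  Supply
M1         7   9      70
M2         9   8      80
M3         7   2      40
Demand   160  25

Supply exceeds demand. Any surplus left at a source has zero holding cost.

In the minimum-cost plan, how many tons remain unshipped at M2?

An optimal plan:
  M1–K: 70 × 7 = 490
  M2–K: 75 × 9 = 675
  M3–K: 15 × 7 = 105
  M3–L: 25 × 2 = 50
Total cost = 1320.
M2 ships 75 of its 80, leaving 5.

5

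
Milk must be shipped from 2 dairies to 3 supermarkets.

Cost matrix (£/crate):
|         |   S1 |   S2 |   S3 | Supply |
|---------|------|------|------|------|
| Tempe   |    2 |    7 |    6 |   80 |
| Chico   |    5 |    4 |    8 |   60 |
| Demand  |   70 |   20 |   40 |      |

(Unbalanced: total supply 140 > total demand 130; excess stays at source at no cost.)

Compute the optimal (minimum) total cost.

520

A cheapest plan:
  Tempe->S1: 70 × £2 = £140
  Tempe->S3: 10 × £6 = £60
  Chico->S2: 20 × £4 = £80
  Chico->S3: 30 × £8 = £240
Total = 140 + 60 + 80 + 240 = £520.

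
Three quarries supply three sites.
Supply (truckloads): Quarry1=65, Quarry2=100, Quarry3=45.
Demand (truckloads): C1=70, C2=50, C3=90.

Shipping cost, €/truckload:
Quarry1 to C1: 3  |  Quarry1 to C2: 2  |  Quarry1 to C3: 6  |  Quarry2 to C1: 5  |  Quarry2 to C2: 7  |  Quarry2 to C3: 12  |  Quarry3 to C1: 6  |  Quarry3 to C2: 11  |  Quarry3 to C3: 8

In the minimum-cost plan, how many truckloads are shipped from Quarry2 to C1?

Solving gives:
  Quarry1→C2: 20 × €2 = €40
  Quarry1→C3: 45 × €6 = €270
  Quarry2→C1: 70 × €5 = €350
  Quarry2→C2: 30 × €7 = €210
  Quarry3→C3: 45 × €8 = €360
Total cost = €1230.
So Quarry2→C1 carries 70 truckloads.

70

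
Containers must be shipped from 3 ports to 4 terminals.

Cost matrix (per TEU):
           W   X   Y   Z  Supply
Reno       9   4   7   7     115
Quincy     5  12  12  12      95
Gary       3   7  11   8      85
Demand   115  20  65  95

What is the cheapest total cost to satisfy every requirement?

A cheapest plan:
  Reno->X: 20 TEU
  Reno->Y: 65 TEU
  Reno->Z: 30 TEU
  Quincy->W: 95 TEU
  Gary->W: 20 TEU
  Gary->Z: 65 TEU
Total cost = 1800.
(Supply check: Reno ships 115; Quincy ships 95; Gary ships 85.)

1800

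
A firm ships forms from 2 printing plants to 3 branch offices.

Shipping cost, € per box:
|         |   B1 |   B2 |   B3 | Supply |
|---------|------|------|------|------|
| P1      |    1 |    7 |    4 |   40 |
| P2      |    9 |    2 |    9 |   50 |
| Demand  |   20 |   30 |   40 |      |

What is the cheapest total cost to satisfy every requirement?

340

Optimal allocation:
  P1 to B1: 20 × €1 = €20
  P1 to B3: 20 × €4 = €80
  P2 to B2: 30 × €2 = €60
  P2 to B3: 20 × €9 = €180
Total = 20 + 80 + 60 + 180 = €340.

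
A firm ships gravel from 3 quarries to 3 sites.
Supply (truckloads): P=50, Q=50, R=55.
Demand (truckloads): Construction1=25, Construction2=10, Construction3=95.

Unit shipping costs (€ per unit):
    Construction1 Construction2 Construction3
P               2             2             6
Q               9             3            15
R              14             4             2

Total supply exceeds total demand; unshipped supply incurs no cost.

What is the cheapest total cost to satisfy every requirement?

535

Optimal allocation:
  P to Construction1: 10 truckloads
  P to Construction3: 40 truckloads
  Q to Construction1: 15 truckloads
  Q to Construction2: 10 truckloads
  R to Construction3: 55 truckloads
Total cost = €535.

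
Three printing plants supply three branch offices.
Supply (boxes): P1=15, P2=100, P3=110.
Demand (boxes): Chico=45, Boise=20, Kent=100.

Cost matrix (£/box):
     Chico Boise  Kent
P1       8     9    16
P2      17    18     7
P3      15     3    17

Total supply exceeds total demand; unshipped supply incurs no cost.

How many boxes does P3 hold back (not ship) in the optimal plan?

An optimal plan:
  P1->Chico: 15 × £8 = £120
  P2->Kent: 100 × £7 = £700
  P3->Chico: 30 × £15 = £450
  P3->Boise: 20 × £3 = £60
Total cost = £1330.
P3 ships 50 of its 110, leaving 60.

60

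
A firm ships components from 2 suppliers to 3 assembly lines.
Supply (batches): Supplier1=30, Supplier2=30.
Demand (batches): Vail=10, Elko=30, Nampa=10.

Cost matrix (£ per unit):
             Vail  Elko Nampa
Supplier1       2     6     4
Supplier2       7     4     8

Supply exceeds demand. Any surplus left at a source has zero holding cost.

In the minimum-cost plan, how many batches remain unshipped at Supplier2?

0

Minimum-cost shipments:
  Supplier1->Vail: 10 batches
  Supplier1->Nampa: 10 batches
  Supplier2->Elko: 30 batches
Total cost = £180.
Supplier2 ships 30 of its 30, leaving 0.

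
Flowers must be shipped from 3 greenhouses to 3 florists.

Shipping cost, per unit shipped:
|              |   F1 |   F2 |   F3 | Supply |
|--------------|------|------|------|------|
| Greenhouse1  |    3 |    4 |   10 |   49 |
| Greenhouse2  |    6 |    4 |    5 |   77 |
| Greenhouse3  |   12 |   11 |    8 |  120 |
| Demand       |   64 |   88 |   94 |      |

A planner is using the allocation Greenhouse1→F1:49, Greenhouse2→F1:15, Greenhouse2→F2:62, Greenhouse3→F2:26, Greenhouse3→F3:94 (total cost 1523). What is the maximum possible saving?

15

Current plan cost = 49·3 + 15·6 + 62·4 + 26·11 + 94·8 = 1523.
Optimal plan:
  Greenhouse1->F1: 49 × 3 = 147
  Greenhouse2->F2: 77 × 4 = 308
  Greenhouse3->F1: 15 × 12 = 180
  Greenhouse3->F2: 11 × 11 = 121
  Greenhouse3->F3: 94 × 8 = 752
Optimal cost = 1508.
Saving = 1523 − 1508 = 15.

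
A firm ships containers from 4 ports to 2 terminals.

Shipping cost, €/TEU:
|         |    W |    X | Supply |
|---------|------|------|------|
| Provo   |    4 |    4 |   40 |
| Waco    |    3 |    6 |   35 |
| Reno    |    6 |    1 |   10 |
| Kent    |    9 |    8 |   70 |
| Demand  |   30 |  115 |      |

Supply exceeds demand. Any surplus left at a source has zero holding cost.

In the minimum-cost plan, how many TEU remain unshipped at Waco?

An optimal plan:
  Provo->X: 40 × €4 = €160
  Waco->W: 30 × €3 = €90
  Waco->X: 5 × €6 = €30
  Reno->X: 10 × €1 = €10
  Kent->X: 60 × €8 = €480
Total cost = €770.
Waco ships 35 of its 35, leaving 0.

0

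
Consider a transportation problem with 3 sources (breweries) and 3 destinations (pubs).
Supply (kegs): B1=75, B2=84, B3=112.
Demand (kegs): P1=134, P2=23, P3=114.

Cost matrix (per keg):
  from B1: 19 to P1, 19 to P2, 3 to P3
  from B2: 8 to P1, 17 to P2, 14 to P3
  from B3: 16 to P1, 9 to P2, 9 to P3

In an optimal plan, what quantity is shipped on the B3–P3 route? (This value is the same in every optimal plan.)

39

Solving gives:
  B1–P3: 75 kegs
  B2–P1: 84 kegs
  B3–P1: 50 kegs
  B3–P2: 23 kegs
  B3–P3: 39 kegs
Total cost = 2255.
So B3→P3 carries 39 kegs.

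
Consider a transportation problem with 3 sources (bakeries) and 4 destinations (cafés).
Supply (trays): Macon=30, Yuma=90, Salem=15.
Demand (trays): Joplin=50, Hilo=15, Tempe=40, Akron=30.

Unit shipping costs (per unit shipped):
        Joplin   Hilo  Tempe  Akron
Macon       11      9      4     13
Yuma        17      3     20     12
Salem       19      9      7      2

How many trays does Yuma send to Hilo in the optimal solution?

15

Optimal shipments:
  Macon to Tempe: 30 × 4 = 120
  Yuma to Joplin: 50 × 17 = 850
  Yuma to Hilo: 15 × 3 = 45
  Yuma to Akron: 25 × 12 = 300
  Salem to Tempe: 10 × 7 = 70
  Salem to Akron: 5 × 2 = 10
Total cost = 1395.
So Yuma→Hilo carries 15 trays.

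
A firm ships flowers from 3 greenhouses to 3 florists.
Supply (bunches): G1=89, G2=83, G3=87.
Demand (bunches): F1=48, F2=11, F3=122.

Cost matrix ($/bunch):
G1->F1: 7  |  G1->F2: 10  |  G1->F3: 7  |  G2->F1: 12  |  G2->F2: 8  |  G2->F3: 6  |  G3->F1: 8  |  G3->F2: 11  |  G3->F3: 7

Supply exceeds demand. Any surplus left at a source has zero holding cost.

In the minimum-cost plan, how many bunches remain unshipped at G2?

Minimum-cost shipments:
  G1–F1: 48 × $7 = $336
  G2–F2: 11 × $8 = $88
  G2–F3: 72 × $6 = $432
  G3–F3: 50 × $7 = $350
Total cost = $1206.
G2 ships 83 of its 83, leaving 0.

0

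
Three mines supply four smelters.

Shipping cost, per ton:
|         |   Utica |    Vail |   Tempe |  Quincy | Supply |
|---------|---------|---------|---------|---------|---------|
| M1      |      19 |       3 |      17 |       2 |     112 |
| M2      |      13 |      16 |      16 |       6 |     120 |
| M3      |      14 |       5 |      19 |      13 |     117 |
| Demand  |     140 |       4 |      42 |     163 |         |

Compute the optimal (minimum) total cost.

One minimum-cost allocation:
  M1->Quincy: 112 × 2 = 224
  M2->Utica: 27 × 13 = 351
  M2->Tempe: 42 × 16 = 672
  M2->Quincy: 51 × 6 = 306
  M3->Utica: 113 × 14 = 1582
  M3->Vail: 4 × 5 = 20
Total = 224 + 351 + 672 + 306 + 1582 + 20 = 3155.
(Supply check: M1 ships 112; M2 ships 120; M3 ships 117.)

3155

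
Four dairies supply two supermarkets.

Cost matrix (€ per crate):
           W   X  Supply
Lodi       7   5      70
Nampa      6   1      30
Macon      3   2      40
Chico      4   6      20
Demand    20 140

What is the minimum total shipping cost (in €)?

540

One minimum-cost allocation:
  Lodi->X: 70 crates
  Nampa->X: 30 crates
  Macon->X: 40 crates
  Chico->W: 20 crates
Total cost = €540.
(Supply check: Lodi ships 70; Nampa ships 30; Macon ships 40; Chico ships 20.)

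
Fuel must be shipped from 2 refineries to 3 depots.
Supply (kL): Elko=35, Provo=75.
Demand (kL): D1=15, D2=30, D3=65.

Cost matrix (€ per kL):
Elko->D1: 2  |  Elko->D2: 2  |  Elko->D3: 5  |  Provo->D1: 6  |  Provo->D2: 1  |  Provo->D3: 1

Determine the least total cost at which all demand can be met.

An optimal shipping plan:
  Elko->D1: 15 kL
  Elko->D2: 20 kL
  Provo->D2: 10 kL
  Provo->D3: 65 kL
Total cost = €145.

145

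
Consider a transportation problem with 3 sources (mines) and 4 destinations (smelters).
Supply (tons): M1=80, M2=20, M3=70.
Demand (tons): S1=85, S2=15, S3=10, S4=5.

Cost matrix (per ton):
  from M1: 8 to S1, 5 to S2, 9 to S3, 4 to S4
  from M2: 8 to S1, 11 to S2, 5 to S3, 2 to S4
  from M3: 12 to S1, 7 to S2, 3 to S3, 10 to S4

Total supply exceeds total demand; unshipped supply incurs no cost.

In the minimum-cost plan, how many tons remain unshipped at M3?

55

An optimal plan:
  M1–S1: 70 × 8 = 560
  M1–S2: 10 × 5 = 50
  M2–S1: 15 × 8 = 120
  M2–S4: 5 × 2 = 10
  M3–S2: 5 × 7 = 35
  M3–S3: 10 × 3 = 30
Total cost = 805.
M3 ships 15 of its 70, leaving 55.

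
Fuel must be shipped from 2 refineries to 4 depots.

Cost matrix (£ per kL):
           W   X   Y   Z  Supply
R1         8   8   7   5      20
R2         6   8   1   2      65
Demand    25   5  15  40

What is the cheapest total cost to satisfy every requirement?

315

An optimal shipping plan:
  R1->W: 15 × £8 = £120
  R1->X: 5 × £8 = £40
  R2->W: 10 × £6 = £60
  R2->Y: 15 × £1 = £15
  R2->Z: 40 × £2 = £80
Total = 120 + 40 + 60 + 15 + 80 = £315.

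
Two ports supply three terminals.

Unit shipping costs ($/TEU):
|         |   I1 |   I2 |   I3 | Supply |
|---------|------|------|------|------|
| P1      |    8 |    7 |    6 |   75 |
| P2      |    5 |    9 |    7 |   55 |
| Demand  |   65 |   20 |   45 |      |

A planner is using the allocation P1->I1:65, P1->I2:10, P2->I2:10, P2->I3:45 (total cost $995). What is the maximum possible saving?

Current plan cost = 65·8 + 10·7 + 10·9 + 45·7 = $995.
Optimal plan:
  P1->I1: 10 TEU
  P1->I2: 20 TEU
  P1->I3: 45 TEU
  P2->I1: 55 TEU
Optimal cost = $765.
Saving = 995 − 765 = $230.

230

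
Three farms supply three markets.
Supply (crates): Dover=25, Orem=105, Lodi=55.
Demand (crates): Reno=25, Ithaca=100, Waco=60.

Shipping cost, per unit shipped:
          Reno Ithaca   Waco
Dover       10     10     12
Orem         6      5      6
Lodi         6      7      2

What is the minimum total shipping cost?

An optimal shipping plan:
  Dover to Reno: 25 crates
  Orem to Ithaca: 100 crates
  Orem to Waco: 5 crates
  Lodi to Waco: 55 crates
Total cost = 890.

890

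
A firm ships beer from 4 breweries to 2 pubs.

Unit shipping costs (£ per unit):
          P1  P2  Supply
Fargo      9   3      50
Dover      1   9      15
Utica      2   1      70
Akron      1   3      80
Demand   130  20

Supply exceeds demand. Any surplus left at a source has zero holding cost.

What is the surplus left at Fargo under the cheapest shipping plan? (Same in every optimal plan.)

An optimal plan:
  Dover->P1: 15 × £1 = £15
  Utica->P1: 35 × £2 = £70
  Utica->P2: 20 × £1 = £20
  Akron->P1: 80 × £1 = £80
Total cost = £185.
Fargo ships 0 of its 50, leaving 50.

50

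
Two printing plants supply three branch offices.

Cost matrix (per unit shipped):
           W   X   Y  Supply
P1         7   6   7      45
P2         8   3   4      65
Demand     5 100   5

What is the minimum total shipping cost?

475

Optimal allocation:
  P1→W: 5 × 7 = 35
  P1→X: 35 × 6 = 210
  P1→Y: 5 × 7 = 35
  P2→X: 65 × 3 = 195
Total = 35 + 210 + 35 + 195 = 475.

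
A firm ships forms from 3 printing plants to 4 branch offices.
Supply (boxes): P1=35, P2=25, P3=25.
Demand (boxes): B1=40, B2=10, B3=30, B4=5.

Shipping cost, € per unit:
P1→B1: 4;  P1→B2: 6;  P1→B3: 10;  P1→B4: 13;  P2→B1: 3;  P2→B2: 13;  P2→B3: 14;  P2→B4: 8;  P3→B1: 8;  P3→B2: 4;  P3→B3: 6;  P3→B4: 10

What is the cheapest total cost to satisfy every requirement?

440

Optimal allocation:
  P1->B1: 20 × €4 = €80
  P1->B2: 10 × €6 = €60
  P1->B3: 5 × €10 = €50
  P2->B1: 20 × €3 = €60
  P2->B4: 5 × €8 = €40
  P3->B3: 25 × €6 = €150
Total = 80 + 60 + 50 + 60 + 40 + 150 = €440.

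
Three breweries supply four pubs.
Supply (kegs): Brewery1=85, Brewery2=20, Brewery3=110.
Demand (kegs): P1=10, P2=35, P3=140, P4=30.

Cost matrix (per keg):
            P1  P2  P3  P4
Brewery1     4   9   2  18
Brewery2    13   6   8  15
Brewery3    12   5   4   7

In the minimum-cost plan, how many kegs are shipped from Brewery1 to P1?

10

Solving gives:
  Brewery1–P1: 10 × 4 = 40
  Brewery1–P3: 75 × 2 = 150
  Brewery2–P2: 20 × 6 = 120
  Brewery3–P2: 15 × 5 = 75
  Brewery3–P3: 65 × 4 = 260
  Brewery3–P4: 30 × 7 = 210
Total cost = 855.
So Brewery1→P1 carries 10 kegs.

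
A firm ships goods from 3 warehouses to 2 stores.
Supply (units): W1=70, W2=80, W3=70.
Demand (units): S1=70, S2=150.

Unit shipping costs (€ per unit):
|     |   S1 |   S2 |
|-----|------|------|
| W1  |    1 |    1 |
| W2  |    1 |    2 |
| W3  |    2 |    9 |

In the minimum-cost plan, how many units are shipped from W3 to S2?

The minimum-cost plan:
  W1→S2: 70 units
  W2→S2: 80 units
  W3→S1: 70 units
Total cost = €370.
The route W3→S2 is not used.

0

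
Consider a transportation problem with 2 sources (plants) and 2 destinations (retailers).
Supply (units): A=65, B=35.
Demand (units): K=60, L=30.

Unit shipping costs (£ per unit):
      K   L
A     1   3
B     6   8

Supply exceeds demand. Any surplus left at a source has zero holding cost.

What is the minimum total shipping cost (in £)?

One minimum-cost allocation:
  A→K: 35 × £1 = £35
  A→L: 30 × £3 = £90
  B→K: 25 × £6 = £150
Total = 35 + 90 + 150 = £275.

275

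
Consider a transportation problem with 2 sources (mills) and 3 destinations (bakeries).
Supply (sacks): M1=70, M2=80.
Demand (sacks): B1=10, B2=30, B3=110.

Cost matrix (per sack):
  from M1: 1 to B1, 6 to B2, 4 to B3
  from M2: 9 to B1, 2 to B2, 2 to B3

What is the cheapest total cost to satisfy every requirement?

One minimum-cost allocation:
  M1→B1: 10 × 1 = 10
  M1→B3: 60 × 4 = 240
  M2→B2: 30 × 2 = 60
  M2→B3: 50 × 2 = 100
Total = 10 + 240 + 60 + 100 = 410.

410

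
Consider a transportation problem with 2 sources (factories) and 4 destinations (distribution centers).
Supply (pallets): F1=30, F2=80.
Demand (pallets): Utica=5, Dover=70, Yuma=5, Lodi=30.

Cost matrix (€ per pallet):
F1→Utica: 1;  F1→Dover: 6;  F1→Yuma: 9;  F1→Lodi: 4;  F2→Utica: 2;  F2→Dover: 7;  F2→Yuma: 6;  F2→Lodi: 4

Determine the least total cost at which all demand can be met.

620

Optimal allocation:
  F1->Dover: 30 × €6 = €180
  F2->Utica: 5 × €2 = €10
  F2->Dover: 40 × €7 = €280
  F2->Yuma: 5 × €6 = €30
  F2->Lodi: 30 × €4 = €120
Total = 180 + 10 + 280 + 30 + 120 = €620.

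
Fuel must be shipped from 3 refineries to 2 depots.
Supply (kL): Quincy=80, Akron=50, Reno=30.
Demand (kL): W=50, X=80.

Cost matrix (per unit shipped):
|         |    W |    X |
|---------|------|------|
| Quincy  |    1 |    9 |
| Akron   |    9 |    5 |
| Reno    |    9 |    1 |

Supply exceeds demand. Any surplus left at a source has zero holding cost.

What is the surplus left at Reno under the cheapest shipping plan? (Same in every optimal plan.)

0

Minimum-cost shipments:
  Quincy→W: 50 × 1 = 50
  Akron→X: 50 × 5 = 250
  Reno→X: 30 × 1 = 30
Total cost = 330.
Reno ships 30 of its 30, leaving 0.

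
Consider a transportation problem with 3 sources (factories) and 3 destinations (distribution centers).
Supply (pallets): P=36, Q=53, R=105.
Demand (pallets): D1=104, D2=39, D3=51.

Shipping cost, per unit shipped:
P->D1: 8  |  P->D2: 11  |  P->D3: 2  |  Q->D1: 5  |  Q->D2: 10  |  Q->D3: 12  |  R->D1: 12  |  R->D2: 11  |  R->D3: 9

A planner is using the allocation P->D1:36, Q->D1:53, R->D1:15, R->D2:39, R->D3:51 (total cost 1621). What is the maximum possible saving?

Current plan cost = 36·8 + 53·5 + 15·12 + 39·11 + 51·9 = 1621.
Optimal plan:
  P–D3: 36 × 2 = 72
  Q–D1: 53 × 5 = 265
  R–D1: 51 × 12 = 612
  R–D2: 39 × 11 = 429
  R–D3: 15 × 9 = 135
Optimal cost = 1513.
Saving = 1621 − 1513 = 108.

108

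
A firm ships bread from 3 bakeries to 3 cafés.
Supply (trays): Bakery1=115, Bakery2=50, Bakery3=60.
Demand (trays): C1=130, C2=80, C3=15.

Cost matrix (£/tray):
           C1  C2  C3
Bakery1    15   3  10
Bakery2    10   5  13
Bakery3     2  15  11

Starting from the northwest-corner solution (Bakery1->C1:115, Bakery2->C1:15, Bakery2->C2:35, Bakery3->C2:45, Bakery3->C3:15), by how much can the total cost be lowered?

1580

Current plan cost = 115·15 + 15·10 + 35·5 + 45·15 + 15·11 = £2890.
Optimal plan:
  Bakery1→C1: 20 × £15 = £300
  Bakery1→C2: 80 × £3 = £240
  Bakery1→C3: 15 × £10 = £150
  Bakery2→C1: 50 × £10 = £500
  Bakery3→C1: 60 × £2 = £120
Optimal cost = £1310.
Saving = 2890 − 1310 = £1580.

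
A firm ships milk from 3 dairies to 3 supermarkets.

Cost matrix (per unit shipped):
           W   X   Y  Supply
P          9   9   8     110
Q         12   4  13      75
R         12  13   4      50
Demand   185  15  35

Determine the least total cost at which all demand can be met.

2090

An optimal shipping plan:
  P→W: 110 crates
  Q→W: 60 crates
  Q→X: 15 crates
  R→W: 15 crates
  R→Y: 35 crates
Total cost = 2090.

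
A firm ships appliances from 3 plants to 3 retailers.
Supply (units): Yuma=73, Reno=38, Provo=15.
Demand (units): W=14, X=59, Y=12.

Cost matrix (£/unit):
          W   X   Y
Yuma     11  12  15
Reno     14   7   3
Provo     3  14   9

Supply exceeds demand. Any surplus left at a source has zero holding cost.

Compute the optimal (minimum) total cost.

656

Optimal allocation:
  Yuma→X: 33 × £12 = £396
  Reno→X: 26 × £7 = £182
  Reno→Y: 12 × £3 = £36
  Provo→W: 14 × £3 = £42
Total = 396 + 182 + 36 + 42 = £656.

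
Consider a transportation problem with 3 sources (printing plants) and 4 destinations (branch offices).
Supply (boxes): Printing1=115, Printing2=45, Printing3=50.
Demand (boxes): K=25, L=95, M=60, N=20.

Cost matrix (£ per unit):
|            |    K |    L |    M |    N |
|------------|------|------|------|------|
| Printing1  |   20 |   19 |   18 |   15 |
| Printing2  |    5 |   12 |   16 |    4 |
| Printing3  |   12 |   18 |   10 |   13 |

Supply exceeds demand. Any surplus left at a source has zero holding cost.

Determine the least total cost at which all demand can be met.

A cheapest plan:
  Printing1→L: 95 boxes
  Printing1→M: 10 boxes
  Printing2→K: 25 boxes
  Printing2→N: 20 boxes
  Printing3→M: 50 boxes
Total cost = £2690.

2690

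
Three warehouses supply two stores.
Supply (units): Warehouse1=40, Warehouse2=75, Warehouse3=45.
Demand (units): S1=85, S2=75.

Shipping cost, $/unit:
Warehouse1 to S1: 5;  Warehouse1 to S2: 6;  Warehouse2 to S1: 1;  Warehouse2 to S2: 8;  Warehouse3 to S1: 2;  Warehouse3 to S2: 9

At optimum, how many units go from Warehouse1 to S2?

40

Optimal shipments:
  Warehouse1→S2: 40 units
  Warehouse2→S1: 75 units
  Warehouse3→S1: 10 units
  Warehouse3→S2: 35 units
Total cost = $650.
So Warehouse1→S2 carries 40 units.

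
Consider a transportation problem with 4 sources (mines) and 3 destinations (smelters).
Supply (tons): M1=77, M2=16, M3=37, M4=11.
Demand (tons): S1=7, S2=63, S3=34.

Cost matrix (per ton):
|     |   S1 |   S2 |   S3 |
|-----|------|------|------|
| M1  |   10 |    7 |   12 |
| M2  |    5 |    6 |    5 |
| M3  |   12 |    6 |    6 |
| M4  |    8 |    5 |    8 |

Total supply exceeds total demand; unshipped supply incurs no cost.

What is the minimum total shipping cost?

One minimum-cost allocation:
  M1→S2: 40 × 7 = 280
  M2→S1: 7 × 5 = 35
  M2→S3: 9 × 5 = 45
  M3→S2: 12 × 6 = 72
  M3→S3: 25 × 6 = 150
  M4→S2: 11 × 5 = 55
Total = 280 + 35 + 45 + 72 + 150 + 55 = 637.

637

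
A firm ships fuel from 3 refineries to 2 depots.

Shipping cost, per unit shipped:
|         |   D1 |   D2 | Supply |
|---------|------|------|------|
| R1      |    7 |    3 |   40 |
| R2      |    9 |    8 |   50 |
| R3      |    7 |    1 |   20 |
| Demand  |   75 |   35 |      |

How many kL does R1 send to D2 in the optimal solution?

Optimal shipments:
  R1–D1: 25 × 7 = 175
  R1–D2: 15 × 3 = 45
  R2–D1: 50 × 9 = 450
  R3–D2: 20 × 1 = 20
Total cost = 690.
So R1→D2 carries 15 kL.

15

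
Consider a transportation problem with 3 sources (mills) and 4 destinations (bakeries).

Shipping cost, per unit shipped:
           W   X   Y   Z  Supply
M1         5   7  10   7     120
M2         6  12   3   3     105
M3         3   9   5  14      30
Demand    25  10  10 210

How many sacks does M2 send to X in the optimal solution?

Optimal shipments:
  M1->X: 10 sacks
  M1->Z: 110 sacks
  M2->Y: 5 sacks
  M2->Z: 100 sacks
  M3->W: 25 sacks
  M3->Y: 5 sacks
Total cost = 1255.
The route M2→X is not used.

0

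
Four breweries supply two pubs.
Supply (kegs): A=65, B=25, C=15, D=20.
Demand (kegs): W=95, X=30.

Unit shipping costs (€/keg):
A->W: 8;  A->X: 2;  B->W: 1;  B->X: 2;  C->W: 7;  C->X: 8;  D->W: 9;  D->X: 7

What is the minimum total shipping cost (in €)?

A cheapest plan:
  A to W: 35 kegs
  A to X: 30 kegs
  B to W: 25 kegs
  C to W: 15 kegs
  D to W: 20 kegs
Total cost = €650.

650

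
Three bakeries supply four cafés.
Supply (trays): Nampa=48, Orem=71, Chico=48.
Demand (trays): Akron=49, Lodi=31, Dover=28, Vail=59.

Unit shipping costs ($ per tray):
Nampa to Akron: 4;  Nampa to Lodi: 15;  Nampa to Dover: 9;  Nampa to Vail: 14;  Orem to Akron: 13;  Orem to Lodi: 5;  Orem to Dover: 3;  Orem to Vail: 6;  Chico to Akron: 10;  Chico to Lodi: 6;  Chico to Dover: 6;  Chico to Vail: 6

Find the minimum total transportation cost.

An optimal shipping plan:
  Nampa–Akron: 48 × $4 = $192
  Orem–Lodi: 31 × $5 = $155
  Orem–Dover: 28 × $3 = $84
  Orem–Vail: 12 × $6 = $72
  Chico–Akron: 1 × $10 = $10
  Chico–Vail: 47 × $6 = $282
Total = 192 + 155 + 84 + 72 + 10 + 282 = $795.
(Supply check: Nampa ships 48; Orem ships 71; Chico ships 48.)

795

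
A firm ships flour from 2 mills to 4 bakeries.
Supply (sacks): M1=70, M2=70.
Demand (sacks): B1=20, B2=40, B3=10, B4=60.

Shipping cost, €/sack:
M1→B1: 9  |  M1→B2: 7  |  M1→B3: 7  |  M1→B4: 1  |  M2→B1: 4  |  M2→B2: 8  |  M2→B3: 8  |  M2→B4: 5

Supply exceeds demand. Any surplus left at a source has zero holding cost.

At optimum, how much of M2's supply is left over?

An optimal plan:
  M1–B2: 10 × €7 = €70
  M1–B4: 60 × €1 = €60
  M2–B1: 20 × €4 = €80
  M2–B2: 30 × €8 = €240
  M2–B3: 10 × €8 = €80
Total cost = €530.
M2 ships 60 of its 70, leaving 10.

10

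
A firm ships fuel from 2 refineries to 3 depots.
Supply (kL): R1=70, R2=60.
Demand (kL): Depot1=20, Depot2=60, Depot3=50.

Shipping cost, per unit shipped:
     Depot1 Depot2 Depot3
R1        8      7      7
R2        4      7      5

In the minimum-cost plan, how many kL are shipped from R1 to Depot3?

Solving gives:
  R1->Depot2: 60 kL
  R1->Depot3: 10 kL
  R2->Depot1: 20 kL
  R2->Depot3: 40 kL
Total cost = 770.
So R1→Depot3 carries 10 kL.

10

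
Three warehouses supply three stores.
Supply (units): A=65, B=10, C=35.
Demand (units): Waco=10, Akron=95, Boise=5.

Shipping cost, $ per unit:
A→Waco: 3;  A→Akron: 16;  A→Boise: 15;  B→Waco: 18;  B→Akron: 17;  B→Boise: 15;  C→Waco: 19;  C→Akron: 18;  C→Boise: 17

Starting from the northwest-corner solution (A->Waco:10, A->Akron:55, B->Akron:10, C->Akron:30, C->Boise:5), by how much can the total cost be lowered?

Current plan cost = 10·3 + 55·16 + 10·17 + 30·18 + 5·17 = $1705.
Optimal plan:
  A–Waco: 10 units
  A–Akron: 55 units
  B–Akron: 5 units
  B–Boise: 5 units
  C–Akron: 35 units
Optimal cost = $1700.
Saving = 1705 − 1700 = $5.

5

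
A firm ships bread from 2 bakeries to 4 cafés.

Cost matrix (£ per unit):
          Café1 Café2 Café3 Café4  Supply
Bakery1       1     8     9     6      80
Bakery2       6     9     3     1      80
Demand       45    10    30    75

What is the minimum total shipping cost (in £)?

An optimal shipping plan:
  Bakery1 to Café1: 45 × £1 = £45
  Bakery1 to Café2: 10 × £8 = £80
  Bakery1 to Café4: 25 × £6 = £150
  Bakery2 to Café3: 30 × £3 = £90
  Bakery2 to Café4: 50 × £1 = £50
Total = 45 + 80 + 150 + 90 + 50 = £415.

415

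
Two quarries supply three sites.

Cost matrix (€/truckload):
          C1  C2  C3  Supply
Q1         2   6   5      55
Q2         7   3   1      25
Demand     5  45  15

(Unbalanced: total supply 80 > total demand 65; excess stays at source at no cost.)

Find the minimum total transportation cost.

265

An optimal shipping plan:
  Q1->C1: 5 truckloads
  Q1->C2: 35 truckloads
  Q2->C2: 10 truckloads
  Q2->C3: 15 truckloads
Total cost = €265.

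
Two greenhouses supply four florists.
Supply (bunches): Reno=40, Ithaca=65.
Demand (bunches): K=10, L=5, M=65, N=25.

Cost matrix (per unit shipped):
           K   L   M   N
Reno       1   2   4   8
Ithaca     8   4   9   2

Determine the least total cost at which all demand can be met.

515

Optimal allocation:
  Reno to K: 10 bunches
  Reno to M: 30 bunches
  Ithaca to L: 5 bunches
  Ithaca to M: 35 bunches
  Ithaca to N: 25 bunches
Total cost = 515.
(Supply check: Reno ships 40; Ithaca ships 65.)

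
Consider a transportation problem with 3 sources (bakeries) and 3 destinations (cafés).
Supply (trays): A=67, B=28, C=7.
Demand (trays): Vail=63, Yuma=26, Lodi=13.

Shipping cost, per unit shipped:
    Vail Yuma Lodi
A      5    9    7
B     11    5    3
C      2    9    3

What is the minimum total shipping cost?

Optimal allocation:
  A–Vail: 63 × 5 = 315
  A–Yuma: 4 × 9 = 36
  B–Yuma: 22 × 5 = 110
  B–Lodi: 6 × 3 = 18
  C–Lodi: 7 × 3 = 21
Total = 315 + 36 + 110 + 18 + 21 = 500.

500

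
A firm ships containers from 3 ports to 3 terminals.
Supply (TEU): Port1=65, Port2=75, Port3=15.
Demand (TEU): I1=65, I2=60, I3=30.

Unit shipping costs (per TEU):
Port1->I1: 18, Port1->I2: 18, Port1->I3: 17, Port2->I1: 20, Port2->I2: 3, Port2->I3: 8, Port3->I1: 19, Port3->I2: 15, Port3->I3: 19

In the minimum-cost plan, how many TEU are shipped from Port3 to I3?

0

The minimum-cost plan:
  Port1–I1: 50 × 18 = 900
  Port1–I3: 15 × 17 = 255
  Port2–I2: 60 × 3 = 180
  Port2–I3: 15 × 8 = 120
  Port3–I1: 15 × 19 = 285
Total cost = 1740.
The route Port3→I3 is not used.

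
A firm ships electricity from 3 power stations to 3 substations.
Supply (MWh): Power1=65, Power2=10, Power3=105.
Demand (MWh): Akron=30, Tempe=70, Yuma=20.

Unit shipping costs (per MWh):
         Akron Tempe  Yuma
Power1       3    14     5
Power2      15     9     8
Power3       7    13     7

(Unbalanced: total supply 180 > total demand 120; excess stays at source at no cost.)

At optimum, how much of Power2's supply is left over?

Minimum-cost shipments:
  Power1–Akron: 30 × 3 = 90
  Power1–Yuma: 20 × 5 = 100
  Power2–Tempe: 10 × 9 = 90
  Power3–Tempe: 60 × 13 = 780
Total cost = 1060.
Power2 ships 10 of its 10, leaving 0.

0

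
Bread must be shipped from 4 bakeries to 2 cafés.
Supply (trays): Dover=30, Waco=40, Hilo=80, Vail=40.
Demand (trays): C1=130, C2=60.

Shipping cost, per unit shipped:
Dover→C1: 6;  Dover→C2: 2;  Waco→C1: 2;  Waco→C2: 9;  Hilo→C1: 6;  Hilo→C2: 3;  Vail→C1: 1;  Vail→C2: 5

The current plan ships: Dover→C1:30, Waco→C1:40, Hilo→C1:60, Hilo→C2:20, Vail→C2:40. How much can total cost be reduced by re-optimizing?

310

Current plan cost = 30·6 + 40·2 + 60·6 + 20·3 + 40·5 = 880.
Optimal plan:
  Dover–C2: 30 × 2 = 60
  Waco–C1: 40 × 2 = 80
  Hilo–C1: 50 × 6 = 300
  Hilo–C2: 30 × 3 = 90
  Vail–C1: 40 × 1 = 40
Optimal cost = 570.
Saving = 880 − 570 = 310.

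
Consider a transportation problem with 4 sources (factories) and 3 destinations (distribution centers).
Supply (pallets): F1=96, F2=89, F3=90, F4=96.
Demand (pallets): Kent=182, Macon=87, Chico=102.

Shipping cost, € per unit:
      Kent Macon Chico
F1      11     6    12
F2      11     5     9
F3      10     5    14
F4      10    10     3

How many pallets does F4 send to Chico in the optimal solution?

96

Optimal shipments:
  F1 to Kent: 92 pallets
  F1 to Macon: 4 pallets
  F2 to Macon: 83 pallets
  F2 to Chico: 6 pallets
  F3 to Kent: 90 pallets
  F4 to Chico: 96 pallets
Total cost = €2693.
So F4→Chico carries 96 pallets.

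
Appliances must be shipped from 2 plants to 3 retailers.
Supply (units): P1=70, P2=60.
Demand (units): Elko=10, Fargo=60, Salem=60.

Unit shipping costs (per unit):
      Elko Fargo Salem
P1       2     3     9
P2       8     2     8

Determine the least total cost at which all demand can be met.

680

One minimum-cost allocation:
  P1->Elko: 10 × 2 = 20
  P1->Fargo: 60 × 3 = 180
  P2->Salem: 60 × 8 = 480
Total = 20 + 180 + 480 = 680.
(Supply check: P1 ships 70; P2 ships 60.)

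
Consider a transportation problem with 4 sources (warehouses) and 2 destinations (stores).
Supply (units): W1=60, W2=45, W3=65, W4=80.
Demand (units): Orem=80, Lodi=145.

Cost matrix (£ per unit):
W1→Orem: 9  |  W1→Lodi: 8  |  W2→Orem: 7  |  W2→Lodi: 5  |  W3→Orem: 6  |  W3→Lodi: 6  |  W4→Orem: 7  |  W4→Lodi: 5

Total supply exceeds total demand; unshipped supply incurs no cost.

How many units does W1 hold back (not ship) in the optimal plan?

25

An optimal plan:
  W1->Orem: 15 × £9 = £135
  W1->Lodi: 20 × £8 = £160
  W2->Lodi: 45 × £5 = £225
  W3->Orem: 65 × £6 = £390
  W4->Lodi: 80 × £5 = £400
Total cost = £1310.
W1 ships 35 of its 60, leaving 25.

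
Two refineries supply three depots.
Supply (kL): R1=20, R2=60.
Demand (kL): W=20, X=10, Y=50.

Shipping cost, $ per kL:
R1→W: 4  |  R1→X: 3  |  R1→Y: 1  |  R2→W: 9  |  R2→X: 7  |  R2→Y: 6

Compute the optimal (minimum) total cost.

One minimum-cost allocation:
  R1 to Y: 20 × $1 = $20
  R2 to W: 20 × $9 = $180
  R2 to X: 10 × $7 = $70
  R2 to Y: 30 × $6 = $180
Total = 20 + 180 + 70 + 180 = $450.

450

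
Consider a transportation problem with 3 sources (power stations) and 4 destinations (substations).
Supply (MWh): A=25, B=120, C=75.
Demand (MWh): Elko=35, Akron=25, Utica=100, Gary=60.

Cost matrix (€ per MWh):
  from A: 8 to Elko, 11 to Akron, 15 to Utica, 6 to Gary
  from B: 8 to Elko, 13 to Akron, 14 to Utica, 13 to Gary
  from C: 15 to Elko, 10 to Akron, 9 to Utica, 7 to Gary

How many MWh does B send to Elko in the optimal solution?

The minimum-cost plan:
  A→Gary: 25 × €6 = €150
  B→Elko: 35 × €8 = €280
  B→Akron: 25 × €13 = €325
  B→Utica: 60 × €14 = €840
  C→Utica: 40 × €9 = €360
  C→Gary: 35 × €7 = €245
Total cost = €2200.
So B→Elko carries 35 MWh.

35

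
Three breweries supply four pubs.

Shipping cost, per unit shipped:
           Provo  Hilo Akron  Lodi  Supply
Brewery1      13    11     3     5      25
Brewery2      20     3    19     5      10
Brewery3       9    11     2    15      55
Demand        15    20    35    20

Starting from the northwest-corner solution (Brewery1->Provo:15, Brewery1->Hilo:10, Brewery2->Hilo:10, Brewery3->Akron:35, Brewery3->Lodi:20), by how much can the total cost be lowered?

Current plan cost = 15·13 + 10·11 + 10·3 + 35·2 + 20·15 = 705.
Optimal plan:
  Brewery1→Hilo: 5 × 11 = 55
  Brewery1→Lodi: 20 × 5 = 100
  Brewery2→Hilo: 10 × 3 = 30
  Brewery3→Provo: 15 × 9 = 135
  Brewery3→Hilo: 5 × 11 = 55
  Brewery3→Akron: 35 × 2 = 70
Optimal cost = 445.
Saving = 705 − 445 = 260.

260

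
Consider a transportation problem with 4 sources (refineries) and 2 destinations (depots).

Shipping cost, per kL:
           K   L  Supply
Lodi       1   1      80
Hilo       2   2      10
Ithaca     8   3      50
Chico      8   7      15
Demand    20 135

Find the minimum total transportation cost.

355

An optimal shipping plan:
  Lodi to K: 20 × 1 = 20
  Lodi to L: 60 × 1 = 60
  Hilo to L: 10 × 2 = 20
  Ithaca to L: 50 × 3 = 150
  Chico to L: 15 × 7 = 105
Total = 20 + 60 + 20 + 150 + 105 = 355.
(Supply check: Lodi ships 80; Hilo ships 10; Ithaca ships 50; Chico ships 15.)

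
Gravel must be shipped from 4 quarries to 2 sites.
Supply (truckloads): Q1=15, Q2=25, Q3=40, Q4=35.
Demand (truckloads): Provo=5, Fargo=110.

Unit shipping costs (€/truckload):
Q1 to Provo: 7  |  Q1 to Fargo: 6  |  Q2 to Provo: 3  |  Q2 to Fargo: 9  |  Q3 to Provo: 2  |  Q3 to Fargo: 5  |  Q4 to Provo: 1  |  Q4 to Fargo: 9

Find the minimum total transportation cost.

An optimal shipping plan:
  Q1 to Fargo: 15 × €6 = €90
  Q2 to Fargo: 25 × €9 = €225
  Q3 to Fargo: 40 × €5 = €200
  Q4 to Provo: 5 × €1 = €5
  Q4 to Fargo: 30 × €9 = €270
Total = 90 + 225 + 200 + 5 + 270 = €790.

790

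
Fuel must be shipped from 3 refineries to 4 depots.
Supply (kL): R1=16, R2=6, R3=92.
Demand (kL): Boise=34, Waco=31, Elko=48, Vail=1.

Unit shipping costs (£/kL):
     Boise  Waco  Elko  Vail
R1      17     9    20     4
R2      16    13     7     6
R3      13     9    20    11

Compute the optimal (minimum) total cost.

1607

An optimal shipping plan:
  R1 to Waco: 15 kL
  R1 to Vail: 1 kL
  R2 to Elko: 6 kL
  R3 to Boise: 34 kL
  R3 to Waco: 16 kL
  R3 to Elko: 42 kL
Total cost = £1607.
(Supply check: R1 ships 16; R2 ships 6; R3 ships 92.)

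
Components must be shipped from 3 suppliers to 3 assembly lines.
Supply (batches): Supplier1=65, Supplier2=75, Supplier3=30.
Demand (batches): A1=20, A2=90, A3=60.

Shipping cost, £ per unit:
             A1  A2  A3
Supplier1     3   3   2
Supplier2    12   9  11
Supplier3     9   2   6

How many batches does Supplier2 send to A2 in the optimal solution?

The minimum-cost plan:
  Supplier1→A1: 5 × £3 = £15
  Supplier1→A3: 60 × £2 = £120
  Supplier2→A1: 15 × £12 = £180
  Supplier2→A2: 60 × £9 = £540
  Supplier3→A2: 30 × £2 = £60
Total cost = £915.
So Supplier2→A2 carries 60 batches.

60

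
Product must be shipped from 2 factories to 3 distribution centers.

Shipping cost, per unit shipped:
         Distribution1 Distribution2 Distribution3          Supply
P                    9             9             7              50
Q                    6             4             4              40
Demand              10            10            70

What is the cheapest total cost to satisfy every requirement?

One minimum-cost allocation:
  P to Distribution1: 10 pallets
  P to Distribution3: 40 pallets
  Q to Distribution2: 10 pallets
  Q to Distribution3: 30 pallets
Total cost = 530.

530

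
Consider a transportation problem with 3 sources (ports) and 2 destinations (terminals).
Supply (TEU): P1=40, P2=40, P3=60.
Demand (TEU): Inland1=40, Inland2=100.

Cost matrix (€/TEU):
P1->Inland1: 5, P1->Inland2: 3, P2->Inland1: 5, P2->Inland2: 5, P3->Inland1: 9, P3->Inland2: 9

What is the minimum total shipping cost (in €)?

An optimal shipping plan:
  P1–Inland2: 40 × €3 = €120
  P2–Inland1: 40 × €5 = €200
  P3–Inland2: 60 × €9 = €540
Total = 120 + 200 + 540 = €860.
(Supply check: P1 ships 40; P2 ships 40; P3 ships 60.)

860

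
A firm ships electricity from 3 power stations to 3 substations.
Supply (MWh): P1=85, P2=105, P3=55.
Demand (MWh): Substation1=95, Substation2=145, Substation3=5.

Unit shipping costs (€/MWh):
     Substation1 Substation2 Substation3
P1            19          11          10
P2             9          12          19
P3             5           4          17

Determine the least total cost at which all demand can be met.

Optimal allocation:
  P1→Substation2: 80 MWh
  P1→Substation3: 5 MWh
  P2→Substation1: 95 MWh
  P2→Substation2: 10 MWh
  P3→Substation2: 55 MWh
Total cost = €2125.
(Supply check: P1 ships 85; P2 ships 105; P3 ships 55.)

2125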